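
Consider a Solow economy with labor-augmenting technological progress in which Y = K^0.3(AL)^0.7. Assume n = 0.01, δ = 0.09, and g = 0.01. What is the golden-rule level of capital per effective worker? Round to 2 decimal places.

k_gold ≈ 4.19

n + g + δ = 0.01 + 0.01 + 0.09 = 0.11.
Setting f'(k) = n+g+δ gives 0.3·k^(0.3−1) = 0.11, hence k_gold = (0.3/0.11)^(1/0.7) ≈ 4.1925.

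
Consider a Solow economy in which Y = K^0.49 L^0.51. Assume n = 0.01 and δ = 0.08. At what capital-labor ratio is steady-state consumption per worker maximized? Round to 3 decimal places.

The effective depreciation rate is n + δ = 0.01 + 0.08 = 0.09.
At the golden rule the marginal product of capital equals n+δ: 0.49·k^(0.49−1) = 0.09. Solving, k_gold = (0.49/0.09)^(1/0.51) ≈ 27.7362.

k_gold ≈ 27.736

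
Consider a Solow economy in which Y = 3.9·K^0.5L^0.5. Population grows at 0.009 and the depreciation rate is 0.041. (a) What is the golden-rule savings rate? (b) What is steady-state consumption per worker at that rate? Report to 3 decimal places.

(a) s_gold = 0.500; (b) c_gold ≈ 76.050

Break-even investment rate: n + δ = 0.009 + 0.041 = 0.05.
For Cobb-Douglas, s_gold equals capital's share: s_gold = 0.5.
Setting f'(k) = n+δ gives 0.5·3.9·k^(0.5−1) = 0.05, hence k_gold = (0.5·3.9/0.05)^(1/0.5) ≈ 1521.0000.
y_gold = 3.9·1521.0000^0.5 ≈ 152.1000; c_gold = (1−0.5)·y_gold ≈ 76.0500.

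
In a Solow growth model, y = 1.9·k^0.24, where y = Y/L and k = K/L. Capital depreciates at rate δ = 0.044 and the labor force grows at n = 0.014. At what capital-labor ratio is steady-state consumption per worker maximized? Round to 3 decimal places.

k_gold ≈ 15.078

n + δ = 0.014 + 0.044 = 0.058.
At the golden rule the marginal product of capital equals n+δ: 0.24·1.9·k^(0.24−1) = 0.058. Solving, k_gold = (0.24·1.9/0.058)^(1/0.76) ≈ 15.0778.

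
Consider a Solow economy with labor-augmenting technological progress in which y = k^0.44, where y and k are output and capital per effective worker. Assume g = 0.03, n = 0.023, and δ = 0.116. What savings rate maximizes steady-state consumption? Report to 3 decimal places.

s_gold = 0.440

Capital per effective worker breaks even when investment replaces (n + g + δ)·k; here n + g + δ = 0.169.
At the golden rule MPK = n+g+δ, and in any Cobb-Douglas steady state s = (n+g+δ)·k/y = MPK·k/y = capital's share 0.44.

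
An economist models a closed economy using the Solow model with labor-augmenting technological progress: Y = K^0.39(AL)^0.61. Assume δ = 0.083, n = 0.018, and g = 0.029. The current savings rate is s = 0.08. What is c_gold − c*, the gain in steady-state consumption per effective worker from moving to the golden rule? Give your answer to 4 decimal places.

Δc ≈ 0.5568

The effective depreciation rate is n + g + δ = 0.018 + 0.029 + 0.083 = 0.13.
Current steady state (s = 0.08): k* = (0.08/0.13)^(1/0.61) ≈ 0.4512, y* = 0.4512^0.39 ≈ 0.7331, c* = (1−0.08)·0.7331 ≈ 0.6745.
Setting f'(k) = n+g+δ gives 0.39·k^(0.39−1) = 0.13, hence k_gold = (0.39/0.13)^(1/0.61) ≈ 6.0557.
y_gold = 6.0557^0.39 ≈ 2.0186, c_gold = y_gold − 0.13·k_gold ≈ 1.2313.
Gain: Δc = 1.2313 − 0.6745 ≈ 0.5568.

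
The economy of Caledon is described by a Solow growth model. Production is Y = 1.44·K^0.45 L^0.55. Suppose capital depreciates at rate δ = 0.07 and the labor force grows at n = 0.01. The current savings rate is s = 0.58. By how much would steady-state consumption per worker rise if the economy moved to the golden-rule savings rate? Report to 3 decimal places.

Δc ≈ 0.264

n + δ = 0.01 + 0.07 = 0.08.
Current steady state (s = 0.58): k* = (0.58·1.44/0.08)^(1/0.55) ≈ 71.1513, y* = 1.44·71.1513^0.45 ≈ 9.8140, c* = (1−0.58)·9.8140 ≈ 4.1219.
Maximizing c = f(k) − (n+δ)·k gives f'(k) = n+δ, i.e. 0.45·1.44·k^(0.45−1) = 0.08, so k_gold = (0.45·1.44/0.08)^(1/0.55) ≈ 44.8529.
y_gold = 1.44·44.8529^0.45 ≈ 7.9739, c_gold = y_gold − 0.08·k_gold ≈ 4.3856.
Gain: Δc = 4.3856 − 4.1219 ≈ 0.2638.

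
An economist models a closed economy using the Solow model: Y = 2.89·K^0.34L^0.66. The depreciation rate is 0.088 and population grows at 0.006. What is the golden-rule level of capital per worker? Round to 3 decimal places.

n + δ = 0.006 + 0.088 = 0.094.
Maximizing c = f(k) − (n+δ)·k gives f'(k) = n+δ, i.e. 0.34·2.89·k^(0.34−1) = 0.094, so k_gold = (0.34·2.89/0.094)^(1/0.66) ≈ 35.0200.

k_gold ≈ 35.020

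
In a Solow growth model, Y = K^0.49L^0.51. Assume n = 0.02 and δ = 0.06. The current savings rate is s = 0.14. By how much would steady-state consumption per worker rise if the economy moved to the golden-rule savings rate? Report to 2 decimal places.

The effective depreciation rate is n + δ = 0.02 + 0.06 = 0.08.
Current steady state (s = 0.14): k* = (0.14/0.08)^(1/0.51) ≈ 2.9960, y* = 2.9960^0.49 ≈ 1.7120, c* = (1−0.14)·1.7120 ≈ 1.4723.
Maximizing c = f(k) − (n+δ)·k gives f'(k) = n+δ, i.e. 0.49·k^(0.49−1) = 0.08, so k_gold = (0.49/0.08)^(1/0.51) ≈ 34.9418.
y_gold = 34.9418^0.49 ≈ 5.7048, c_gold = y_gold − 0.08·k_gold ≈ 2.9094.
Gain: Δc = 2.9094 − 1.4723 ≈ 1.4371.

Δc ≈ 1.44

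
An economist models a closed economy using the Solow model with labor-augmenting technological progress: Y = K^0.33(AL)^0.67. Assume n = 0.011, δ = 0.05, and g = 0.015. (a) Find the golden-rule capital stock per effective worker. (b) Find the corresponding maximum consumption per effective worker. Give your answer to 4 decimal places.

(a) k_gold ≈ 8.9494; (b) c_gold ≈ 1.3809

Break-even investment rate: n + g + δ = 0.011 + 0.015 + 0.05 = 0.076.
Setting f'(k) = n+g+δ gives 0.33·k^(0.33−1) = 0.076, hence k_gold = (0.33/0.076)^(1/0.67) ≈ 8.9494.
y_gold = 8.9494^0.33 ≈ 2.0611; c_gold = y_gold − 0.076·k_gold ≈ 1.3809.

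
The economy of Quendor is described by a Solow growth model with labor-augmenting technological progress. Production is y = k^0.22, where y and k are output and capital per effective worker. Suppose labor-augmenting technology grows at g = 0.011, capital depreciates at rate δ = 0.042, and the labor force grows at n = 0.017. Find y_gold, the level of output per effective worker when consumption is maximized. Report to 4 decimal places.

y_gold ≈ 1.3812

n + g + δ = 0.017 + 0.011 + 0.042 = 0.07.
Golden rule sets MPK = n+g+δ: 0.22·k^(0.22−1) = 0.07, so k_gold = (0.22/0.07)^(1/0.78) ≈ 4.3411.
Output: y_gold = k_gold^0.22 = 4.3411^0.22 ≈ 1.3812.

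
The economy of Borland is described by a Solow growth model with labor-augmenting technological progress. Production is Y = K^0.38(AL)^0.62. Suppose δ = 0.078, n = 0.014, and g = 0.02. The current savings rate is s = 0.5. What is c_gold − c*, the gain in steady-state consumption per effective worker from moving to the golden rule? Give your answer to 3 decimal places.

Δc ≈ 0.060

The effective depreciation rate is n + g + δ = 0.014 + 0.02 + 0.078 = 0.112.
Current steady state (s = 0.5): k* = (0.5/0.112)^(1/0.62) ≈ 11.1683, y* = 11.1683^0.38 ≈ 2.5017, c* = (1−0.5)·2.5017 ≈ 1.2508.
Golden rule sets MPK = n+g+δ: 0.38·k^(0.38−1) = 0.112, so k_gold = (0.38/0.112)^(1/0.62) ≈ 7.1738.
y_gold = 7.1738^0.38 ≈ 2.1144, c_gold = y_gold − 0.112·k_gold ≈ 1.3109.
Gain: Δc = 1.3109 − 1.2508 ≈ 0.0601.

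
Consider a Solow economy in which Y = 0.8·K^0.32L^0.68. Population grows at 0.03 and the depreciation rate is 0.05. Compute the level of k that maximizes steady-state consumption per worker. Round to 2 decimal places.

k_gold ≈ 5.53

Capital per worker breaks even when investment replaces (n + δ)·k; here n + δ = 0.08.
Setting f'(k) = n+δ gives 0.32·0.8·k^(0.32−1) = 0.08, hence k_gold = (0.32·0.8/0.08)^(1/0.68) ≈ 5.5318.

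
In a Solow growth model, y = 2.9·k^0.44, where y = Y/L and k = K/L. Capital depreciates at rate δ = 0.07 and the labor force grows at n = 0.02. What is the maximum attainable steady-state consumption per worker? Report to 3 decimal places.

Break-even investment rate: n + δ = 0.02 + 0.07 = 0.09.
At the golden rule the marginal product of capital equals n+δ: 0.44·2.9·k^(0.44−1) = 0.09. Solving, k_gold = (0.44·2.9/0.09)^(1/0.56) ≈ 113.8789.
y_gold = 2.9·113.8789^0.44 ≈ 23.2934.
c_gold = y_gold − (n+δ)·k_gold = 23.2934 − 0.09·113.8789 ≈ 13.0443.

c_gold ≈ 13.044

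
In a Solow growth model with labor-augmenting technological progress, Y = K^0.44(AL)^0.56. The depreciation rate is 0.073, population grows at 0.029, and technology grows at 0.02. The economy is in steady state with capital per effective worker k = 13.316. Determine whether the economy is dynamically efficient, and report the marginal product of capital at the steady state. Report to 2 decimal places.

dynamically inefficient; MPK ≈ 0.10

n + g + δ = 0.029 + 0.02 + 0.073 = 0.122.
MPK = 0.44·k^(0.44−1) = 0.44·13.316^(-0.56) ≈ 0.1032.
MPK < 0.122, so the economy is dynamically inefficient (over-saving).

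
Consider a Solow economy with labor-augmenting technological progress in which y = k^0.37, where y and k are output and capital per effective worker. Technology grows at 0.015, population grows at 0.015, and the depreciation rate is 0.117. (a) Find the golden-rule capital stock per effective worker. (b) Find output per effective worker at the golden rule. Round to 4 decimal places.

Capital per effective worker breaks even when investment replaces (n + g + δ)·k; here n + g + δ = 0.147.
Setting f'(k) = n+g+δ gives 0.37·k^(0.37−1) = 0.147, hence k_gold = (0.37/0.147)^(1/0.63) ≈ 4.3284.
y_gold = 4.3284^0.37 ≈ 1.7196.

(a) k_gold ≈ 4.3284; (b) y_gold ≈ 1.7196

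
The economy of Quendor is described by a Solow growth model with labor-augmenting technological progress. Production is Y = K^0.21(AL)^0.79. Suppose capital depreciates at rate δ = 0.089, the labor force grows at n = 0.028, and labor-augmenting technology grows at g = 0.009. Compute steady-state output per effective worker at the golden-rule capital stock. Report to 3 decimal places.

Break-even investment rate: n + g + δ = 0.028 + 0.009 + 0.089 = 0.126.
Setting f'(k) = n+g+δ gives 0.21·k^(0.21−1) = 0.126, hence k_gold = (0.21/0.126)^(1/0.79) ≈ 1.9091.
Output: y_gold = k_gold^0.21 = 1.9091^0.21 ≈ 1.1454.

y_gold ≈ 1.145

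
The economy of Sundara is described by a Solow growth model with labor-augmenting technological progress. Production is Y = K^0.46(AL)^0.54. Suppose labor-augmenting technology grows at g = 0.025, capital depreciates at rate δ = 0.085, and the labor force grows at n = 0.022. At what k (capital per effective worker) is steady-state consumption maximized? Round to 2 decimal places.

Capital per effective worker breaks even when investment replaces (n + g + δ)·k; here n + g + δ = 0.132.
Setting f'(k) = n+g+δ gives 0.46·k^(0.46−1) = 0.132, hence k_gold = (0.46/0.132)^(1/0.54) ≈ 10.0936.

k_gold ≈ 10.09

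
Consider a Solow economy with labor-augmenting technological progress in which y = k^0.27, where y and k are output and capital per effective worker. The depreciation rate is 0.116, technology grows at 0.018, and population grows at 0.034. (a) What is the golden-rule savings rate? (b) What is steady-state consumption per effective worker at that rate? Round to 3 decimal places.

n + g + δ = 0.034 + 0.018 + 0.116 = 0.168.
For Cobb-Douglas, s_gold equals capital's share: s_gold = 0.27.
Golden rule sets MPK = n+g+δ: 0.27·k^(0.27−1) = 0.168, so k_gold = (0.27/0.168)^(1/0.73) ≈ 1.9154.
y_gold = 1.9154^0.27 ≈ 1.1918; c_gold = (1−0.27)·y_gold ≈ 0.8700.

(a) s_gold = 0.270; (b) c_gold ≈ 0.870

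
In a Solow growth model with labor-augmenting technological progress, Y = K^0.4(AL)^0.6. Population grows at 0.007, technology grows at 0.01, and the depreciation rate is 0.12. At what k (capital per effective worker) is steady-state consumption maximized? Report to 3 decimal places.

k_gold ≈ 5.964

Break-even investment rate: n + g + δ = 0.007 + 0.01 + 0.12 = 0.137.
Maximizing c = f(k) − (n+g+δ)·k gives f'(k) = n+g+δ, i.e. 0.4·k^(0.4−1) = 0.137, so k_gold = (0.4/0.137)^(1/0.6) ≈ 5.9644.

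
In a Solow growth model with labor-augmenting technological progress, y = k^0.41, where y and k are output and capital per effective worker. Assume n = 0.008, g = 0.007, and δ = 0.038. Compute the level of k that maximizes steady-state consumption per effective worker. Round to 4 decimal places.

k_gold ≈ 32.0587

Break-even investment rate: n + g + δ = 0.008 + 0.007 + 0.038 = 0.053.
Setting f'(k) = n+g+δ gives 0.41·k^(0.41−1) = 0.053, hence k_gold = (0.41/0.053)^(1/0.59) ≈ 32.0587.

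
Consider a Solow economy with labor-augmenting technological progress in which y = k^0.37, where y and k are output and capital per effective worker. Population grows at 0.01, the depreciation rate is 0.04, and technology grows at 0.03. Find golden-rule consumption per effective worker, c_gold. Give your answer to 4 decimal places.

Break-even investment rate: n + g + δ = 0.01 + 0.03 + 0.04 = 0.08.
Golden rule sets MPK = n+g+δ: 0.37·k^(0.37−1) = 0.08, so k_gold = (0.37/0.08)^(1/0.63) ≈ 11.3693.
y_gold = 11.3693^0.37 ≈ 2.4582.
c_gold = y_gold − (n+g+δ)·k_gold = 2.4582 − 0.08·11.3693 ≈ 1.5487.

c_gold ≈ 1.5487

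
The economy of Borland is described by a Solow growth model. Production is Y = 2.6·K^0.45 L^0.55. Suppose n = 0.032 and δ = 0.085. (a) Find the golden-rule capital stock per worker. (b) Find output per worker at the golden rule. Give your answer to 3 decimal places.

n + δ = 0.032 + 0.085 = 0.117.
Setting f'(k) = n+δ gives 0.45·2.6·k^(0.45−1) = 0.117, hence k_gold = (0.45·2.6/0.117)^(1/0.55) ≈ 65.7933.
y_gold = 2.6·65.7933^0.45 ≈ 17.1063.

(a) k_gold ≈ 65.793; (b) y_gold ≈ 17.106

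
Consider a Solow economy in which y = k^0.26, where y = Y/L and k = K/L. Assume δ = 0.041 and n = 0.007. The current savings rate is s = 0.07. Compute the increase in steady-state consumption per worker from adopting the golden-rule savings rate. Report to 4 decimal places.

Capital per worker breaks even when investment replaces (n + δ)·k; here n + δ = 0.048.
Current steady state (s = 0.07): k* = (0.07/0.048)^(1/0.74) ≈ 1.6651, y* = 1.6651^0.26 ≈ 1.1418, c* = (1−0.07)·1.1418 ≈ 1.0618.
Golden rule sets MPK = n+δ: 0.26·k^(0.26−1) = 0.048, so k_gold = (0.26/0.048)^(1/0.74) ≈ 9.8069.
y_gold = 9.8069^0.26 ≈ 1.8105, c_gold = y_gold − 0.048·k_gold ≈ 1.3398.
Gain: Δc = 1.3398 − 1.0618 ≈ 0.2779.

Δc ≈ 0.2779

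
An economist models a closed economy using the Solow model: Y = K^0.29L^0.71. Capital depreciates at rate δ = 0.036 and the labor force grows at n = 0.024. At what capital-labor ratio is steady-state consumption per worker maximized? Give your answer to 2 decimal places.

Capital per worker breaks even when investment replaces (n + δ)·k; here n + δ = 0.06.
Maximizing c = f(k) − (n+δ)·k gives f'(k) = n+δ, i.e. 0.29·k^(0.29−1) = 0.06, so k_gold = (0.29/0.06)^(1/0.71) ≈ 9.1987.

k_gold ≈ 9.20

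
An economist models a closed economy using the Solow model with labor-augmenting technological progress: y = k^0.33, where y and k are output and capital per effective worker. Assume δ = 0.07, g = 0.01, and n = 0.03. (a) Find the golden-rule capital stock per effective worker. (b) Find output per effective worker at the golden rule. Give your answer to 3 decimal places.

(a) k_gold ≈ 5.154; (b) y_gold ≈ 1.718

The effective depreciation rate is n + g + δ = 0.03 + 0.01 + 0.07 = 0.11.
Maximizing c = f(k) − (n+g+δ)·k gives f'(k) = n+g+δ, i.e. 0.33·k^(0.33−1) = 0.11, so k_gold = (0.33/0.11)^(1/0.67) ≈ 5.1537.
y_gold = 5.1537^0.33 ≈ 1.7179.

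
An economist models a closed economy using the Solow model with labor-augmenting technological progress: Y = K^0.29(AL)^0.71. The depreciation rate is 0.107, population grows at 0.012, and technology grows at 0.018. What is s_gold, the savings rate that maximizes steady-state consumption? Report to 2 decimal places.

The effective depreciation rate is n + g + δ = 0.012 + 0.018 + 0.107 = 0.137.
At the golden rule MPK = n+g+δ, and in any Cobb-Douglas steady state s = (n+g+δ)·k/y = MPK·k/y = capital's share 0.29.

s_gold = 0.29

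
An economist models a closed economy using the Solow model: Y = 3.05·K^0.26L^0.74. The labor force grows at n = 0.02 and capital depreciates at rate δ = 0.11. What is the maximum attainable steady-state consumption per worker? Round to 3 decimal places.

Break-even investment rate: n + δ = 0.02 + 0.11 = 0.13.
Golden rule sets MPK = n+δ: 0.26·3.05·k^(0.26−1) = 0.13, so k_gold = (0.26·3.05/0.13)^(1/0.74) ≈ 11.5148.
y_gold = 3.05·11.5148^0.26 ≈ 5.7574.
c_gold = y_gold − (n+δ)·k_gold = 5.7574 − 0.13·11.5148 ≈ 4.2605.

c_gold ≈ 4.260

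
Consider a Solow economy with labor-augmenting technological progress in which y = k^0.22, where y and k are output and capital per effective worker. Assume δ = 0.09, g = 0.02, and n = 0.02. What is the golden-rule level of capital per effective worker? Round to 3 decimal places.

k_gold ≈ 1.963

Break-even investment rate: n + g + δ = 0.02 + 0.02 + 0.09 = 0.13.
Setting f'(k) = n+g+δ gives 0.22·k^(0.22−1) = 0.13, hence k_gold = (0.22/0.13)^(1/0.78) ≈ 1.9630.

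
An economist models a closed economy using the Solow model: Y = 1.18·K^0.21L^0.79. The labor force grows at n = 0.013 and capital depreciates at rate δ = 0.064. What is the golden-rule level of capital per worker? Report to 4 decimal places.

Break-even investment rate: n + δ = 0.013 + 0.064 = 0.077.
Setting f'(k) = n+δ gives 0.21·1.18·k^(0.21−1) = 0.077, hence k_gold = (0.21·1.18/0.077)^(1/0.79) ≈ 4.3908.

k_gold ≈ 4.3908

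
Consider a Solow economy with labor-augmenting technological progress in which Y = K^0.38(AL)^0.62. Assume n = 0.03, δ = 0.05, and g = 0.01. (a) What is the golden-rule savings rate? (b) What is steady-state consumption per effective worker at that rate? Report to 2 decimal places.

Break-even investment rate: n + g + δ = 0.03 + 0.01 + 0.05 = 0.09.
For Cobb-Douglas, s_gold equals capital's share: s_gold = 0.38.
Setting f'(k) = n+g+δ gives 0.38·k^(0.38−1) = 0.09, hence k_gold = (0.38/0.09)^(1/0.62) ≈ 10.2079.
y_gold = 10.2079^0.38 ≈ 2.4177; c_gold = (1−0.38)·y_gold ≈ 1.4990.

(a) s_gold = 0.38; (b) c_gold ≈ 1.50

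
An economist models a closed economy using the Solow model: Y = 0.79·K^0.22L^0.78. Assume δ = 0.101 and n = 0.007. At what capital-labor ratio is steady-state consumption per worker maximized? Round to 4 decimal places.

k_gold ≈ 1.8404

Break-even investment rate: n + δ = 0.007 + 0.101 = 0.108.
Maximizing c = f(k) − (n+δ)·k gives f'(k) = n+δ, i.e. 0.22·0.79·k^(0.22−1) = 0.108, so k_gold = (0.22·0.79/0.108)^(1/0.78) ≈ 1.8404.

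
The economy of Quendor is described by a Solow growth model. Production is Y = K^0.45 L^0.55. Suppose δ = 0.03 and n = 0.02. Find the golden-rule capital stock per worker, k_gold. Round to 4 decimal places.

k_gold ≈ 54.3233

n + δ = 0.02 + 0.03 = 0.05.
Maximizing c = f(k) − (n+δ)·k gives f'(k) = n+δ, i.e. 0.45·k^(0.45−1) = 0.05, so k_gold = (0.45/0.05)^(1/0.55) ≈ 54.3233.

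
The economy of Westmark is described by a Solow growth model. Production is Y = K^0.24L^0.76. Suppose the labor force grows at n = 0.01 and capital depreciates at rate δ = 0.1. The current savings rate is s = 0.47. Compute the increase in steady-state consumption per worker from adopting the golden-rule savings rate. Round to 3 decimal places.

Δc ≈ 0.134

Capital per worker breaks even when investment replaces (n + δ)·k; here n + δ = 0.11.
Current steady state (s = 0.47): k* = (0.47/0.11)^(1/0.76) ≈ 6.7589, y* = 6.7589^0.24 ≈ 1.5819, c* = (1−0.47)·1.5819 ≈ 0.8384.
Maximizing c = f(k) − (n+δ)·k gives f'(k) = n+δ, i.e. 0.24·k^(0.24−1) = 0.11, so k_gold = (0.24/0.11)^(1/0.76) ≈ 2.7913.
y_gold = 2.7913^0.24 ≈ 1.2794, c_gold = y_gold − 0.11·k_gold ≈ 0.9723.
Gain: Δc = 0.9723 − 0.8384 ≈ 0.1339.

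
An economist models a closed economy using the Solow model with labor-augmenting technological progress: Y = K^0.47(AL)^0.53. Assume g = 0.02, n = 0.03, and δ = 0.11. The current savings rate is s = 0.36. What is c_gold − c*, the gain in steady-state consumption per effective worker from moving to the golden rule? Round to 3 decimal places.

Δc ≈ 0.064

Break-even investment rate: n + g + δ = 0.03 + 0.02 + 0.11 = 0.16.
Current steady state (s = 0.36): k* = (0.36/0.16)^(1/0.53) ≈ 4.6184, y* = 4.6184^0.47 ≈ 2.0526, c* = (1−0.36)·2.0526 ≈ 1.3137.
Setting f'(k) = n+g+δ gives 0.47·k^(0.47−1) = 0.16, hence k_gold = (0.47/0.16)^(1/0.53) ≈ 7.6380.
y_gold = 7.6380^0.47 ≈ 2.6002, c_gold = y_gold − 0.16·k_gold ≈ 1.3781.
Gain: Δc = 1.3781 − 1.3137 ≈ 0.0644.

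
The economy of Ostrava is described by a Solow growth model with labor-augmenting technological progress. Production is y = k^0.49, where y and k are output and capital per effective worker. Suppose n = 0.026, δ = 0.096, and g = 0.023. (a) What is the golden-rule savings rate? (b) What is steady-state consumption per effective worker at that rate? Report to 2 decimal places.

n + g + δ = 0.026 + 0.023 + 0.096 = 0.145.
For Cobb-Douglas, s_gold equals capital's share: s_gold = 0.49.
Maximizing c = f(k) − (n+g+δ)·k gives f'(k) = n+g+δ, i.e. 0.49·k^(0.49−1) = 0.145, so k_gold = (0.49/0.145)^(1/0.51) ≈ 10.8872.
y_gold = 10.8872^0.49 ≈ 3.2217; c_gold = (1−0.49)·y_gold ≈ 1.6431.

(a) s_gold = 0.49; (b) c_gold ≈ 1.64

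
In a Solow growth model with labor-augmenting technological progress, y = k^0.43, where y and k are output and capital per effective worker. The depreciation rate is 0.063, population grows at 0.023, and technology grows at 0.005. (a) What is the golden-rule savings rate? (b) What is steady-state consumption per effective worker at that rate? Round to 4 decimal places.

(a) s_gold = 0.4300; (b) c_gold ≈ 1.8393

n + g + δ = 0.023 + 0.005 + 0.063 = 0.091.
For Cobb-Douglas, s_gold equals capital's share: s_gold = 0.43.
Maximizing c = f(k) − (n+g+δ)·k gives f'(k) = n+g+δ, i.e. 0.43·k^(0.43−1) = 0.091, so k_gold = (0.43/0.091)^(1/0.57) ≈ 15.2477.
y_gold = 15.2477^0.43 ≈ 3.2268; c_gold = (1−0.43)·y_gold ≈ 1.8393.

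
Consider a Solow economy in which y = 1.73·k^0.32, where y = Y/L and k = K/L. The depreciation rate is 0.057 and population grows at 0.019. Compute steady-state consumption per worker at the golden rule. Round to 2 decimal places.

Break-even investment rate: n + δ = 0.019 + 0.057 = 0.076.
Golden rule sets MPK = n+δ: 0.32·1.73·k^(0.32−1) = 0.076, so k_gold = (0.32·1.73/0.076)^(1/0.68) ≈ 18.5443.
y_gold = 1.73·18.5443^0.32 ≈ 4.4043.
c_gold = y_gold − (n+δ)·k_gold = 4.4043 − 0.076·18.5443 ≈ 2.9949.

c_gold ≈ 2.99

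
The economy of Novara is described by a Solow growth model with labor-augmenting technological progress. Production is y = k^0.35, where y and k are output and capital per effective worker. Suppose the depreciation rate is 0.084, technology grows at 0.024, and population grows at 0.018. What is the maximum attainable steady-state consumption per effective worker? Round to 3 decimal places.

The effective depreciation rate is n + g + δ = 0.018 + 0.024 + 0.084 = 0.126.
Maximizing c = f(k) − (n+g+δ)·k gives f'(k) = n+g+δ, i.e. 0.35·k^(0.35−1) = 0.126, so k_gold = (0.35/0.126)^(1/0.65) ≈ 4.8152.
y_gold = 4.8152^0.35 ≈ 1.7335.
c_gold = y_gold − (n+g+δ)·k_gold = 1.7335 − 0.126·4.8152 ≈ 1.1267.

c_gold ≈ 1.127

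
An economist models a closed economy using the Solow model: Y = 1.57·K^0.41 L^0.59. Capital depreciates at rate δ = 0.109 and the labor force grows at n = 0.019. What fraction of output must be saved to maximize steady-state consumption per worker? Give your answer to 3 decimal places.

s_gold = 0.410

Break-even investment rate: n + δ = 0.019 + 0.109 = 0.128.
At the golden rule MPK = n+δ, and in any Cobb-Douglas steady state s = (n+δ)·k/y = MPK·k/y = capital's share 0.41.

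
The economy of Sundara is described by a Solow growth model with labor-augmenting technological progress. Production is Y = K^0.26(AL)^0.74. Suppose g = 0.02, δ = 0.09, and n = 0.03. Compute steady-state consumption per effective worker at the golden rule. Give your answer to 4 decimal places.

c_gold ≈ 0.9198

Capital per effective worker breaks even when investment replaces (n + g + δ)·k; here n + g + δ = 0.14.
Golden rule sets MPK = n+g+δ: 0.26·k^(0.26−1) = 0.14, so k_gold = (0.26/0.14)^(1/0.74) ≈ 2.3084.
y_gold = 2.3084^0.26 ≈ 1.2430.
c_gold = y_gold − (n+g+δ)·k_gold = 1.2430 − 0.14·2.3084 ≈ 0.9198.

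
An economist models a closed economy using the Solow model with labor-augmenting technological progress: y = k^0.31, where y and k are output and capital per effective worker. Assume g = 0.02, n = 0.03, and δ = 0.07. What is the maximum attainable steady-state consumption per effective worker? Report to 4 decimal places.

The effective depreciation rate is n + g + δ = 0.03 + 0.02 + 0.07 = 0.12.
Golden rule sets MPK = n+g+δ: 0.31·k^(0.31−1) = 0.12, so k_gold = (0.31/0.12)^(1/0.69) ≈ 3.9570.
y_gold = 3.9570^0.31 ≈ 1.5317.
c_gold = y_gold − (n+g+δ)·k_gold = 1.5317 − 0.12·3.9570 ≈ 1.0569.

c_gold ≈ 1.0569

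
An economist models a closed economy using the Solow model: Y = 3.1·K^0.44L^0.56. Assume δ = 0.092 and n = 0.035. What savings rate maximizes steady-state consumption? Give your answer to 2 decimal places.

Capital per worker breaks even when investment replaces (n + δ)·k; here n + δ = 0.127.
At the golden rule MPK = n+δ, and in any Cobb-Douglas steady state s = (n+δ)·k/y = MPK·k/y = capital's share 0.44.

s_gold = 0.44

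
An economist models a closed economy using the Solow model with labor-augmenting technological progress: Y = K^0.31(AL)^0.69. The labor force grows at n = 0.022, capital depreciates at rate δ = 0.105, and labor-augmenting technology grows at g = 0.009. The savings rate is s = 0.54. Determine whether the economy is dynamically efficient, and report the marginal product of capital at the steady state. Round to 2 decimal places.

dynamically inefficient; MPK ≈ 0.08

n + g + δ = 0.022 + 0.009 + 0.105 = 0.136.
Steady-state k*: s·k^0.31 = 0.136·k gives k* = (0.54/0.136)^(1/0.69) ≈ 7.3774.
MPK = 0.31·7.3774^(-0.69) ≈ 0.0781.
MPK < n+g+δ = 0.136, so the economy is dynamically inefficient (over-saving).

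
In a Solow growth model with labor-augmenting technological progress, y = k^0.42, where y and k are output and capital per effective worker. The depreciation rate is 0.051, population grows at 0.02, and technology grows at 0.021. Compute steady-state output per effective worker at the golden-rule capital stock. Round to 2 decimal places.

n + g + δ = 0.02 + 0.021 + 0.051 = 0.092.
Maximizing c = f(k) − (n+g+δ)·k gives f'(k) = n+g+δ, i.e. 0.42·k^(0.42−1) = 0.092, so k_gold = (0.42/0.092)^(1/0.58) ≈ 13.7089.
Output: y_gold = k_gold^0.42 = 13.7089^0.42 ≈ 3.0029.

y_gold ≈ 3.00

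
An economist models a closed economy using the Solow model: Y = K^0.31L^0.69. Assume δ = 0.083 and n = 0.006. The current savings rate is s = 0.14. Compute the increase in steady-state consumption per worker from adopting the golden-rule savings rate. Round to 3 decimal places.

Δc ≈ 0.155

n + δ = 0.006 + 0.083 = 0.089.
Current steady state (s = 0.14): k* = (0.14/0.089)^(1/0.69) ≈ 1.9281, y* = 1.9281^0.31 ≈ 1.2257, c* = (1−0.14)·1.2257 ≈ 1.0541.
Maximizing c = f(k) − (n+δ)·k gives f'(k) = n+δ, i.e. 0.31·k^(0.31−1) = 0.089, so k_gold = (0.31/0.089)^(1/0.69) ≈ 6.1019.
y_gold = 6.1019^0.31 ≈ 1.7518, c_gold = y_gold − 0.089·k_gold ≈ 1.2088.
Gain: Δc = 1.2088 − 1.0541 ≈ 0.1547.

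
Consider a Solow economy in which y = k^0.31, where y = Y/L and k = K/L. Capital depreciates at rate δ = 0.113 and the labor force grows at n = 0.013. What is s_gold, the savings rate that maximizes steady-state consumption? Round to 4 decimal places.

s_gold = 0.3100

The effective depreciation rate is n + δ = 0.013 + 0.113 = 0.126.
At the golden rule MPK = n+δ, and in any Cobb-Douglas steady state s = (n+δ)·k/y = MPK·k/y = capital's share 0.31.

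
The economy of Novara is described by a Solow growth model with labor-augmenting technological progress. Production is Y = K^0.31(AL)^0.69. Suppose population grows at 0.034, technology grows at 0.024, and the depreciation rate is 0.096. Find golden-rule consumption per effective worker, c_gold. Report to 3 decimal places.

c_gold ≈ 0.945

n + g + δ = 0.034 + 0.024 + 0.096 = 0.154.
Golden rule sets MPK = n+g+δ: 0.31·k^(0.31−1) = 0.154, so k_gold = (0.31/0.154)^(1/0.69) ≈ 2.7564.
y_gold = 2.7564^0.31 ≈ 1.3693.
c_gold = y_gold − (n+g+δ)·k_gold = 1.3693 − 0.154·2.7564 ≈ 0.9448.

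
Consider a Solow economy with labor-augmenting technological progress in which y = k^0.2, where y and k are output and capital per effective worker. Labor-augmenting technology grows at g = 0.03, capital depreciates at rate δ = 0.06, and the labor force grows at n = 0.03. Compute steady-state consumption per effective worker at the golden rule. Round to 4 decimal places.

c_gold ≈ 0.9090

n + g + δ = 0.03 + 0.03 + 0.06 = 0.12.
Setting f'(k) = n+g+δ gives 0.2·k^(0.2−1) = 0.12, hence k_gold = (0.2/0.12)^(1/0.8) ≈ 1.8937.
y_gold = 1.8937^0.2 ≈ 1.1362.
c_gold = y_gold − (n+g+δ)·k_gold = 1.1362 − 0.12·1.8937 ≈ 0.9090.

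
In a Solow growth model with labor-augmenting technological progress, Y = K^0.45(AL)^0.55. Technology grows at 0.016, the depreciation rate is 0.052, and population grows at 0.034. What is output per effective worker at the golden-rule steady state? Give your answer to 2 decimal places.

y_gold ≈ 3.37

Capital per effective worker breaks even when investment replaces (n + g + δ)·k; here n + g + δ = 0.102.
Maximizing c = f(k) − (n+g+δ)·k gives f'(k) = n+g+δ, i.e. 0.45·k^(0.45−1) = 0.102, so k_gold = (0.45/0.102)^(1/0.55) ≈ 14.8601.
Output: y_gold = k_gold^0.45 = 14.8601^0.45 ≈ 3.3683.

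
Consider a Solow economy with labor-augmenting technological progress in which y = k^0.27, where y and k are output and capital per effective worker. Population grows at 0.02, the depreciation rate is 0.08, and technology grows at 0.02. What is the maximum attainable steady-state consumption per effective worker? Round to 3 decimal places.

c_gold ≈ 0.985

The effective depreciation rate is n + g + δ = 0.02 + 0.02 + 0.08 = 0.12.
At the golden rule the marginal product of capital equals n+g+δ: 0.27·k^(0.27−1) = 0.12. Solving, k_gold = (0.27/0.12)^(1/0.73) ≈ 3.0370.
y_gold = 3.0370^0.27 ≈ 1.3498.
c_gold = y_gold − (n+g+δ)·k_gold = 1.3498 − 0.12·3.0370 ≈ 0.9853.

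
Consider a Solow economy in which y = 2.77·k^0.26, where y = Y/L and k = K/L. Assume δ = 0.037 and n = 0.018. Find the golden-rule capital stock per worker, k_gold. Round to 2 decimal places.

k_gold ≈ 32.33

The effective depreciation rate is n + δ = 0.018 + 0.037 = 0.055.
Golden rule sets MPK = n+δ: 0.26·2.77·k^(0.26−1) = 0.055, so k_gold = (0.26·2.77/0.055)^(1/0.74) ≈ 32.3282.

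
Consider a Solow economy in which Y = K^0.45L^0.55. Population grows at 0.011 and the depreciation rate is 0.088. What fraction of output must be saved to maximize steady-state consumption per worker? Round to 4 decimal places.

s_gold = 0.4500

The effective depreciation rate is n + δ = 0.011 + 0.088 = 0.099.
At the golden rule MPK = n+δ, and in any Cobb-Douglas steady state s = (n+δ)·k/y = MPK·k/y = capital's share 0.45.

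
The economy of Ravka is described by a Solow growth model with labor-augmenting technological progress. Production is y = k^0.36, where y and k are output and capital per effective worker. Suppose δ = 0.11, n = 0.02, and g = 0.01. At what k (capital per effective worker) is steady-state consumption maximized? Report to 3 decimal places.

k_gold ≈ 4.374

The effective depreciation rate is n + g + δ = 0.02 + 0.01 + 0.11 = 0.14.
Setting f'(k) = n+g+δ gives 0.36·k^(0.36−1) = 0.14, hence k_gold = (0.36/0.14)^(1/0.64) ≈ 4.3742.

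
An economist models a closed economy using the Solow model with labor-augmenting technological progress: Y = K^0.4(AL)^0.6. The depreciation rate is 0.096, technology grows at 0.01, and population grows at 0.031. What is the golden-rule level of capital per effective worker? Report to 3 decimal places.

k_gold ≈ 5.964

Capital per effective worker breaks even when investment replaces (n + g + δ)·k; here n + g + δ = 0.137.
At the golden rule the marginal product of capital equals n+g+δ: 0.4·k^(0.4−1) = 0.137. Solving, k_gold = (0.4/0.137)^(1/0.6) ≈ 5.9644.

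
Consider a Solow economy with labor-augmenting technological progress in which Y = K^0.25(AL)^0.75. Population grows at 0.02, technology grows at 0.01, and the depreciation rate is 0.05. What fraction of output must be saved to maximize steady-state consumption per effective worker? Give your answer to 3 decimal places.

Capital per effective worker breaks even when investment replaces (n + g + δ)·k; here n + g + δ = 0.08.
At the golden rule MPK = n+g+δ, and in any Cobb-Douglas steady state s = (n+g+δ)·k/y = MPK·k/y = capital's share 0.25.

s_gold = 0.250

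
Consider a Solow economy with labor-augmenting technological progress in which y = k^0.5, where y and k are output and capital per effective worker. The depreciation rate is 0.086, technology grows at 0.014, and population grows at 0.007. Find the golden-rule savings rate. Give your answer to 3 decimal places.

n + g + δ = 0.007 + 0.014 + 0.086 = 0.107.
At the golden rule MPK = n+g+δ, and in any Cobb-Douglas steady state s = (n+g+δ)·k/y = MPK·k/y = capital's share 0.5.

s_gold = 0.500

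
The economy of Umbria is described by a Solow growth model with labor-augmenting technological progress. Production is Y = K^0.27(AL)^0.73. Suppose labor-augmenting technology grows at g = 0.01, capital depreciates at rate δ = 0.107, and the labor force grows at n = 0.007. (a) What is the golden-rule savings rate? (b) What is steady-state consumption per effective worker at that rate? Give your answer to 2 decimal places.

n + g + δ = 0.007 + 0.01 + 0.107 = 0.124.
For Cobb-Douglas, s_gold equals capital's share: s_gold = 0.27.
Setting f'(k) = n+g+δ gives 0.27·k^(0.27−1) = 0.124, hence k_gold = (0.27/0.124)^(1/0.73) ≈ 2.9036.
y_gold = 2.9036^0.27 ≈ 1.3335; c_gold = (1−0.27)·y_gold ≈ 0.9735.

(a) s_gold = 0.27; (b) c_gold ≈ 0.97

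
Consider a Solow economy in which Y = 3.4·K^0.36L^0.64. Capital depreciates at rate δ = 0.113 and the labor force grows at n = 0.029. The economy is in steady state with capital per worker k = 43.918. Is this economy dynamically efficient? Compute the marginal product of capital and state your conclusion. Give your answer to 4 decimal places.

n + δ = 0.029 + 0.113 = 0.142.
MPK = 0.36·3.4·k^(0.36−1) = 0.36·3.4·43.918^(-0.64) ≈ 0.1088.
MPK < 0.142, so the economy is dynamically inefficient (over-saving).

dynamically inefficient; MPK ≈ 0.1088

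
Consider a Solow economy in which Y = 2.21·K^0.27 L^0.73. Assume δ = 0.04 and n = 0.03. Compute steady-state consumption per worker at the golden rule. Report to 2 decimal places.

The effective depreciation rate is n + δ = 0.03 + 0.04 = 0.07.
Setting f'(k) = n+δ gives 0.27·2.21·k^(0.27−1) = 0.07, hence k_gold = (0.27·2.21/0.07)^(1/0.73) ≈ 18.8310.
y_gold = 2.21·18.8310^0.27 ≈ 4.8821.
c_gold = y_gold − (n+δ)·k_gold = 4.8821 − 0.07·18.8310 ≈ 3.5639.

c_gold ≈ 3.56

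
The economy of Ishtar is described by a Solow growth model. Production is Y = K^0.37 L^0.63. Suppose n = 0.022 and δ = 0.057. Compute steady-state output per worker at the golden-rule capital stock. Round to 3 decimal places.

y_gold ≈ 2.476

The effective depreciation rate is n + δ = 0.022 + 0.057 = 0.079.
Golden rule sets MPK = n+δ: 0.37·k^(0.37−1) = 0.079, so k_gold = (0.37/0.079)^(1/0.63) ≈ 11.5986.
Output: y_gold = k_gold^0.37 = 11.5986^0.37 ≈ 2.4764.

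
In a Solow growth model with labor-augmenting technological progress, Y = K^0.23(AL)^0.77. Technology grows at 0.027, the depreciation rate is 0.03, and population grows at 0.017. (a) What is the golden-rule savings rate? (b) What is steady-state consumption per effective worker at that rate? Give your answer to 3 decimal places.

(a) s_gold = 0.230; (b) c_gold ≈ 1.080

Capital per effective worker breaks even when investment replaces (n + g + δ)·k; here n + g + δ = 0.074.
For Cobb-Douglas, s_gold equals capital's share: s_gold = 0.23.
Golden rule sets MPK = n+g+δ: 0.23·k^(0.23−1) = 0.074, so k_gold = (0.23/0.074)^(1/0.77) ≈ 4.3612.
y_gold = 4.3612^0.23 ≈ 1.4032; c_gold = (1−0.23)·y_gold ≈ 1.0804.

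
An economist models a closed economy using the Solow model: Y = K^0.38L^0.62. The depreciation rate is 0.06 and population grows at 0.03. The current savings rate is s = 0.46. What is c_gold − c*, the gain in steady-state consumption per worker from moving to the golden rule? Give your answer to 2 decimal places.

n + δ = 0.03 + 0.06 = 0.09.
Current steady state (s = 0.46): k* = (0.46/0.09)^(1/0.62) ≈ 13.8921, y* = 13.8921^0.38 ≈ 2.7180, c* = (1−0.46)·2.7180 ≈ 1.4677.
Golden rule sets MPK = n+δ: 0.38·k^(0.38−1) = 0.09, so k_gold = (0.38/0.09)^(1/0.62) ≈ 10.2079.
y_gold = 10.2079^0.38 ≈ 2.4177, c_gold = y_gold − 0.09·k_gold ≈ 1.4990.
Gain: Δc = 1.4990 − 1.4677 ≈ 0.0312.

Δc ≈ 0.03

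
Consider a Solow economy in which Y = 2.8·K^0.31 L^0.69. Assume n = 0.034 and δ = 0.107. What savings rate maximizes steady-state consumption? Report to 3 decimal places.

Break-even investment rate: n + δ = 0.034 + 0.107 = 0.141.
At the golden rule MPK = n+δ, and in any Cobb-Douglas steady state s = (n+δ)·k/y = MPK·k/y = capital's share 0.31.

s_gold = 0.310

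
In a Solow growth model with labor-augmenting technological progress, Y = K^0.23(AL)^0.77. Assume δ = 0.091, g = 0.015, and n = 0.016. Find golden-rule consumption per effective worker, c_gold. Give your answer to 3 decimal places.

Break-even investment rate: n + g + δ = 0.016 + 0.015 + 0.091 = 0.122.
Setting f'(k) = n+g+δ gives 0.23·k^(0.23−1) = 0.122, hence k_gold = (0.23/0.122)^(1/0.77) ≈ 2.2784.
y_gold = 2.2784^0.23 ≈ 1.2085.
c_gold = y_gold − (n+g+δ)·k_gold = 1.2085 − 0.122·2.2784 ≈ 0.9306.

c_gold ≈ 0.931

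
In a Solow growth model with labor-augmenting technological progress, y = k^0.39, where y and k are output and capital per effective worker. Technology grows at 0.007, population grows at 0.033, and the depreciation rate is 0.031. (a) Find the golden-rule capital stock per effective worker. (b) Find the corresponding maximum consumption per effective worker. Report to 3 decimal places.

Capital per effective worker breaks even when investment replaces (n + g + δ)·k; here n + g + δ = 0.071.
Golden rule sets MPK = n+g+δ: 0.39·k^(0.39−1) = 0.071, so k_gold = (0.39/0.071)^(1/0.61) ≈ 16.3229.
y_gold = 16.3229^0.39 ≈ 2.9716; c_gold = y_gold − 0.071·k_gold ≈ 1.8127.

(a) k_gold ≈ 16.323; (b) c_gold ≈ 1.813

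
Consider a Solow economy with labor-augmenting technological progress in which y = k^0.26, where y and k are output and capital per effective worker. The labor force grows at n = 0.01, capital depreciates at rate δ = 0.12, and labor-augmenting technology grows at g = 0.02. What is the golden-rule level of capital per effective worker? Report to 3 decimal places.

n + g + δ = 0.01 + 0.02 + 0.12 = 0.15.
Golden rule sets MPK = n+g+δ: 0.26·k^(0.26−1) = 0.15, so k_gold = (0.26/0.15)^(1/0.74) ≈ 2.1029.

k_gold ≈ 2.103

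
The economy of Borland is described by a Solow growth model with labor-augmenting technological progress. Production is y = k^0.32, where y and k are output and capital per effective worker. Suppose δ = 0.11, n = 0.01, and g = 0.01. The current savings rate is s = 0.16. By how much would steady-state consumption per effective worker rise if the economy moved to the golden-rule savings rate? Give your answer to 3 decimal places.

Break-even investment rate: n + g + δ = 0.01 + 0.01 + 0.11 = 0.13.
Current steady state (s = 0.16): k* = (0.16/0.13)^(1/0.68) ≈ 1.3571, y* = 1.3571^0.32 ≈ 1.1026, c* = (1−0.16)·1.1026 ≈ 0.9262.
At the golden rule the marginal product of capital equals n+g+δ: 0.32·k^(0.32−1) = 0.13. Solving, k_gold = (0.32/0.13)^(1/0.68) ≈ 3.7610.
y_gold = 3.7610^0.32 ≈ 1.5279, c_gold = y_gold − 0.13·k_gold ≈ 1.0390.
Gain: Δc = 1.0390 − 0.9262 ≈ 0.1128.

Δc ≈ 0.113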